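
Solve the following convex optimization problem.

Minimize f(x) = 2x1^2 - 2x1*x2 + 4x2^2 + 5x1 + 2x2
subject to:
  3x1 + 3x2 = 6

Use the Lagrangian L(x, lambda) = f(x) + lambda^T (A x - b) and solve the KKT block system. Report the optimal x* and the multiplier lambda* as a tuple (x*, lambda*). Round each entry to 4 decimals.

Form the Lagrangian:
  L(x, lambda) = (1/2) x^T Q x + c^T x + lambda^T (A x - b)
Stationarity (grad_x L = 0): Q x + c + A^T lambda = 0.
Primal feasibility: A x = b.

This gives the KKT block system:
  [ Q   A^T ] [ x     ]   [-c ]
  [ A    0  ] [ lambda ] = [ b ]

Solving the linear system:
  x*      = (1.0625, 0.9375)
  lambda* = (-2.4583)
  f(x*)   = 10.9688

x* = (1.0625, 0.9375), lambda* = (-2.4583)


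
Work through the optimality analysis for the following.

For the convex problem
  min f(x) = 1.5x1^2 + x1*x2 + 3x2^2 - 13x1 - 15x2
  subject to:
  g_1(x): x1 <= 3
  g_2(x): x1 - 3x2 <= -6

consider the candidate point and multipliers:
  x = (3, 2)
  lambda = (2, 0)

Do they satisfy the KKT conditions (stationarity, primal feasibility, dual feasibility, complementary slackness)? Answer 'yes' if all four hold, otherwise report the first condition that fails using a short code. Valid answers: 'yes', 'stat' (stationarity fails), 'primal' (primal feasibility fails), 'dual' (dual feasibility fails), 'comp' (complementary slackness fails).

Gradient of f: grad f(x) = Q x + c = (-2, 0)
Constraint values g_i(x) = a_i^T x - b_i:
  g_1((3, 2)) = 0
  g_2((3, 2)) = 3
Stationarity residual: grad f(x) + sum_i lambda_i a_i = (0, 0)
  -> stationarity OK
Primal feasibility (all g_i <= 0): FAILS
Dual feasibility (all lambda_i >= 0): OK
Complementary slackness (lambda_i * g_i(x) = 0 for all i): OK

Verdict: the first failing condition is primal_feasibility -> primal.

primal


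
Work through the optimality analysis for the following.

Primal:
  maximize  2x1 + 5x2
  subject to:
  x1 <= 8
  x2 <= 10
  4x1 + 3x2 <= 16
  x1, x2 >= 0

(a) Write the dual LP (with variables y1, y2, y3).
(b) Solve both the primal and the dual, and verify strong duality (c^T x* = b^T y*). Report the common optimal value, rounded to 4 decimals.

The standard primal-dual pair for 'max c^T x s.t. A x <= b, x >= 0' is:
  Dual:  min b^T y  s.t.  A^T y >= c,  y >= 0.

So the dual LP is:
  minimize  8y1 + 10y2 + 16y3
  subject to:
    y1 + 4y3 >= 2
    y2 + 3y3 >= 5
    y1, y2, y3 >= 0

Solving the primal: x* = (0, 5.3333).
  primal value c^T x* = 26.6667.
Solving the dual: y* = (0, 0, 1.6667).
  dual value b^T y* = 26.6667.
Strong duality: c^T x* = b^T y*. Confirmed.

26.6667


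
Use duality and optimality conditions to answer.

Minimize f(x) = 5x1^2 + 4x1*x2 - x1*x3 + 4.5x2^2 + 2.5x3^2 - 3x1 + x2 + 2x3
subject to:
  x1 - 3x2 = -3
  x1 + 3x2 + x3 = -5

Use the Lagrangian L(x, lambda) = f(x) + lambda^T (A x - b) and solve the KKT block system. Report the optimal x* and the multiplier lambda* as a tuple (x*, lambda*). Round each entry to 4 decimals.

Form the Lagrangian:
  L(x, lambda) = (1/2) x^T Q x + c^T x + lambda^T (A x - b)
Stationarity (grad_x L = 0): Q x + c + A^T lambda = 0.
Primal feasibility: A x = b.

This gives the KKT block system:
  [ Q   A^T ] [ x     ]   [-c ]
  [ A    0  ] [ lambda ] = [ b ]

Solving the linear system:
  x*      = (-2.3451, 0.2183, -3.3097)
  lambda* = (10.0649, 12.2035)
  f(x*)   = 45.9233

x* = (-2.3451, 0.2183, -3.3097), lambda* = (10.0649, 12.2035)


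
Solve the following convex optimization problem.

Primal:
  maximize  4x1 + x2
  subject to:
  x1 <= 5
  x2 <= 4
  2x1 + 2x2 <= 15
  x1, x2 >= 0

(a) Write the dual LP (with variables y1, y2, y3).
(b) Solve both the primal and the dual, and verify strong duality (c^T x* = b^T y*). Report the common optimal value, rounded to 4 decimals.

The standard primal-dual pair for 'max c^T x s.t. A x <= b, x >= 0' is:
  Dual:  min b^T y  s.t.  A^T y >= c,  y >= 0.

So the dual LP is:
  minimize  5y1 + 4y2 + 15y3
  subject to:
    y1 + 2y3 >= 4
    y2 + 2y3 >= 1
    y1, y2, y3 >= 0

Solving the primal: x* = (5, 2.5).
  primal value c^T x* = 22.5.
Solving the dual: y* = (3, 0, 0.5).
  dual value b^T y* = 22.5.
Strong duality: c^T x* = b^T y*. Confirmed.

22.5


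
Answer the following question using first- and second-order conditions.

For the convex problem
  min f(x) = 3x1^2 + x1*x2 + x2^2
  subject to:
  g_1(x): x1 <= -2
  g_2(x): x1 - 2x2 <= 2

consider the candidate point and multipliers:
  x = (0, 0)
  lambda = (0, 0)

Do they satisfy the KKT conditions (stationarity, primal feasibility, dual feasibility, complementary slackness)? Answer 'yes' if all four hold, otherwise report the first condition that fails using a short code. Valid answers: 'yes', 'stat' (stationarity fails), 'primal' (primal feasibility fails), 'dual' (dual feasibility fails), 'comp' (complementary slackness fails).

Gradient of f: grad f(x) = Q x + c = (0, 0)
Constraint values g_i(x) = a_i^T x - b_i:
  g_1((0, 0)) = 2
  g_2((0, 0)) = -2
Stationarity residual: grad f(x) + sum_i lambda_i a_i = (0, 0)
  -> stationarity OK
Primal feasibility (all g_i <= 0): FAILS
Dual feasibility (all lambda_i >= 0): OK
Complementary slackness (lambda_i * g_i(x) = 0 for all i): OK

Verdict: the first failing condition is primal_feasibility -> primal.

primal


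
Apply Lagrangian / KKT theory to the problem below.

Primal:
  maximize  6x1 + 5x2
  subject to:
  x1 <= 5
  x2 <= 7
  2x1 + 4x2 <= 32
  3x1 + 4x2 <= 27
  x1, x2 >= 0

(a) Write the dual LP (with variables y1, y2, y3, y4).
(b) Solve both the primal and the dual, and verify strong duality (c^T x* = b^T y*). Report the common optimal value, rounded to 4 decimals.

The standard primal-dual pair for 'max c^T x s.t. A x <= b, x >= 0' is:
  Dual:  min b^T y  s.t.  A^T y >= c,  y >= 0.

So the dual LP is:
  minimize  5y1 + 7y2 + 32y3 + 27y4
  subject to:
    y1 + 2y3 + 3y4 >= 6
    y2 + 4y3 + 4y4 >= 5
    y1, y2, y3, y4 >= 0

Solving the primal: x* = (5, 3).
  primal value c^T x* = 45.
Solving the dual: y* = (2.25, 0, 0, 1.25).
  dual value b^T y* = 45.
Strong duality: c^T x* = b^T y*. Confirmed.

45


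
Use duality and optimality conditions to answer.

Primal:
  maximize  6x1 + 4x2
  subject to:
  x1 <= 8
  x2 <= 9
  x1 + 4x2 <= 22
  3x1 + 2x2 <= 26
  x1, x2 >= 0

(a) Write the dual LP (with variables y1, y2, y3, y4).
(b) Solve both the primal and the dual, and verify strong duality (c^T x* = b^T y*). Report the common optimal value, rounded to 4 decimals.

The standard primal-dual pair for 'max c^T x s.t. A x <= b, x >= 0' is:
  Dual:  min b^T y  s.t.  A^T y >= c,  y >= 0.

So the dual LP is:
  minimize  8y1 + 9y2 + 22y3 + 26y4
  subject to:
    y1 + y3 + 3y4 >= 6
    y2 + 4y3 + 2y4 >= 4
    y1, y2, y3, y4 >= 0

Solving the primal: x* = (8, 1).
  primal value c^T x* = 52.
Solving the dual: y* = (0, 0, 0, 2).
  dual value b^T y* = 52.
Strong duality: c^T x* = b^T y*. Confirmed.

52


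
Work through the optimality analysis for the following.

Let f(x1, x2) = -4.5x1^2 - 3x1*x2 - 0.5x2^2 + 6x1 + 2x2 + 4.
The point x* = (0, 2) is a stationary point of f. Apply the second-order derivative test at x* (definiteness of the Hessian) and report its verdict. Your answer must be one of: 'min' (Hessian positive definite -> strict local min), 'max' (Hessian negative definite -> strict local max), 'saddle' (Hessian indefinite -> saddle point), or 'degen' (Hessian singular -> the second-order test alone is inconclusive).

Compute the Hessian H = grad^2 f:
  H = [[-9, -3], [-3, -1]]
Verify stationarity: grad f(x*) = H x* + g = (0, 0).
Eigenvalues of H: -10, 0.
H has a zero eigenvalue (singular; negative semidefinite but not definite), so H is neither positive definite, negative definite, nor indefinite. The second-order test alone is inconclusive -> degen.
(Indeed, f is constant along the null direction of H through x*, so x* is not a strict local extremum.)

degen


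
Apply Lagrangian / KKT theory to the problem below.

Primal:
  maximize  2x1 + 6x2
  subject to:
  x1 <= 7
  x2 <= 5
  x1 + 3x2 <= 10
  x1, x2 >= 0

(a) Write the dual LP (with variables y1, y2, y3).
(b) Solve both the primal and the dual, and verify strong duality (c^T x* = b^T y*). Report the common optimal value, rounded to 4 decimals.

The standard primal-dual pair for 'max c^T x s.t. A x <= b, x >= 0' is:
  Dual:  min b^T y  s.t.  A^T y >= c,  y >= 0.

So the dual LP is:
  minimize  7y1 + 5y2 + 10y3
  subject to:
    y1 + y3 >= 2
    y2 + 3y3 >= 6
    y1, y2, y3 >= 0

Solving the primal: x* = (0, 3.3333).
  primal value c^T x* = 20.
Solving the dual: y* = (0, 0, 2).
  dual value b^T y* = 20.
Strong duality: c^T x* = b^T y*. Confirmed.

20


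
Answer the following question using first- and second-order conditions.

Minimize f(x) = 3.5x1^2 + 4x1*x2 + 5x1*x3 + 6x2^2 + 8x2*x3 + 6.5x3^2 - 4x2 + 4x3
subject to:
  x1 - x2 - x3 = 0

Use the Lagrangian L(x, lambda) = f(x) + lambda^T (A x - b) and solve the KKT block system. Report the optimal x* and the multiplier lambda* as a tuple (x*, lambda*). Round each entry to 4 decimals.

Form the Lagrangian:
  L(x, lambda) = (1/2) x^T Q x + c^T x + lambda^T (A x - b)
Stationarity (grad_x L = 0): Q x + c + A^T lambda = 0.
Primal feasibility: A x = b.

This gives the KKT block system:
  [ Q   A^T ] [ x     ]   [-c ]
  [ A    0  ] [ lambda ] = [ b ]

Solving the linear system:
  x*      = (0.0513, 0.9231, -0.8718)
  lambda* = (0.3077)
  f(x*)   = -3.5897

x* = (0.0513, 0.9231, -0.8718), lambda* = (0.3077)


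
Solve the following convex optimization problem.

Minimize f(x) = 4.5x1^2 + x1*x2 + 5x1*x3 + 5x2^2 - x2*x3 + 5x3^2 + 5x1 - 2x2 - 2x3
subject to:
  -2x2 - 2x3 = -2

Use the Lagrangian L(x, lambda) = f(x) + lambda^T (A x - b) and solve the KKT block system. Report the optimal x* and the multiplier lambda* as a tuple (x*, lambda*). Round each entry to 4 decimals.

Form the Lagrangian:
  L(x, lambda) = (1/2) x^T Q x + c^T x + lambda^T (A x - b)
Stationarity (grad_x L = 0): Q x + c + A^T lambda = 0.
Primal feasibility: A x = b.

This gives the KKT block system:
  [ Q   A^T ] [ x     ]   [-c ]
  [ A    0  ] [ lambda ] = [ b ]

Solving the linear system:
  x*      = (-0.967, 0.3242, 0.6758)
  lambda* = (-0.2005)
  f(x*)   = -3.6181

x* = (-0.967, 0.3242, 0.6758), lambda* = (-0.2005)


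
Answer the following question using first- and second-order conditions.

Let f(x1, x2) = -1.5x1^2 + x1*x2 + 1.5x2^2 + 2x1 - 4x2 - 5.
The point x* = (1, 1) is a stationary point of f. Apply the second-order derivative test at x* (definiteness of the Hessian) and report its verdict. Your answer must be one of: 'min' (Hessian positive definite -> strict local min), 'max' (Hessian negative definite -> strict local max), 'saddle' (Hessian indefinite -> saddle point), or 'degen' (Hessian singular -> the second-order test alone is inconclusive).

Compute the Hessian H = grad^2 f:
  H = [[-3, 1], [1, 3]]
Verify stationarity: grad f(x*) = H x* + g = (0, 0).
Eigenvalues of H: -3.1623, 3.1623.
Eigenvalues have mixed signs, so H is indefinite -> x* is a saddle point.

saddle


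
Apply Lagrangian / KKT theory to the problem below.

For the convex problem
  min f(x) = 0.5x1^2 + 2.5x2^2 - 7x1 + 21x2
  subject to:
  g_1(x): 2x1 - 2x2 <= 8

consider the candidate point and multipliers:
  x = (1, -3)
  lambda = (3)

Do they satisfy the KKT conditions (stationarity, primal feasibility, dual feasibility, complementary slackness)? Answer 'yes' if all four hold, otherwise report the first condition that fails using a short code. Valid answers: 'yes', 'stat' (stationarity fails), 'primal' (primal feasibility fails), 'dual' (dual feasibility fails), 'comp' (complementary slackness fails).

Gradient of f: grad f(x) = Q x + c = (-6, 6)
Constraint values g_i(x) = a_i^T x - b_i:
  g_1((1, -3)) = 0
Stationarity residual: grad f(x) + sum_i lambda_i a_i = (0, 0)
  -> stationarity OK
Primal feasibility (all g_i <= 0): OK
Dual feasibility (all lambda_i >= 0): OK
Complementary slackness (lambda_i * g_i(x) = 0 for all i): OK

Verdict: yes, KKT holds.

yes


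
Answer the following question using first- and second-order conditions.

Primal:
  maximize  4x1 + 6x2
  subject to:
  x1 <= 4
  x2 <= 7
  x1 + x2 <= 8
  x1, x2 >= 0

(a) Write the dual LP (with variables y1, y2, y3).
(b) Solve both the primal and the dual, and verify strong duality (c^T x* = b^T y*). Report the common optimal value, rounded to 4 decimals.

The standard primal-dual pair for 'max c^T x s.t. A x <= b, x >= 0' is:
  Dual:  min b^T y  s.t.  A^T y >= c,  y >= 0.

So the dual LP is:
  minimize  4y1 + 7y2 + 8y3
  subject to:
    y1 + y3 >= 4
    y2 + y3 >= 6
    y1, y2, y3 >= 0

Solving the primal: x* = (1, 7).
  primal value c^T x* = 46.
Solving the dual: y* = (0, 2, 4).
  dual value b^T y* = 46.
Strong duality: c^T x* = b^T y*. Confirmed.

46


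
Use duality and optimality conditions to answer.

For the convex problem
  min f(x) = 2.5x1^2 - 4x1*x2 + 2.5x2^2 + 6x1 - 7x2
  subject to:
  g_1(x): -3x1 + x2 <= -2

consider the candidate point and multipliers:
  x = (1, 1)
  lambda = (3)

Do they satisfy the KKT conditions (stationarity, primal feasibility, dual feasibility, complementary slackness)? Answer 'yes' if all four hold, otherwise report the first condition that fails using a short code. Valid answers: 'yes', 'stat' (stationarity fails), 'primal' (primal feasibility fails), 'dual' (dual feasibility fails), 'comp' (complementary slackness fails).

Gradient of f: grad f(x) = Q x + c = (7, -6)
Constraint values g_i(x) = a_i^T x - b_i:
  g_1((1, 1)) = 0
Stationarity residual: grad f(x) + sum_i lambda_i a_i = (-2, -3)
  -> stationarity FAILS
Primal feasibility (all g_i <= 0): OK
Dual feasibility (all lambda_i >= 0): OK
Complementary slackness (lambda_i * g_i(x) = 0 for all i): OK

Verdict: the first failing condition is stationarity -> stat.

stat


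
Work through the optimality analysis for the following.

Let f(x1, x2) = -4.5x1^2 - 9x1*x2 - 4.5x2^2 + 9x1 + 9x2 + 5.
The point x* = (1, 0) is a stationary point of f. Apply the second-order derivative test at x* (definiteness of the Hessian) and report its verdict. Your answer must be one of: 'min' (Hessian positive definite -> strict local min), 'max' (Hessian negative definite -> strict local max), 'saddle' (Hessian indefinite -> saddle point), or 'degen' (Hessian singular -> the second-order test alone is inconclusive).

Compute the Hessian H = grad^2 f:
  H = [[-9, -9], [-9, -9]]
Verify stationarity: grad f(x*) = H x* + g = (0, 0).
Eigenvalues of H: -18, 0.
H has a zero eigenvalue (singular; negative semidefinite but not definite), so H is neither positive definite, negative definite, nor indefinite. The second-order test alone is inconclusive -> degen.
(Indeed, f is constant along the null direction of H through x*, so x* is not a strict local extremum.)

degen


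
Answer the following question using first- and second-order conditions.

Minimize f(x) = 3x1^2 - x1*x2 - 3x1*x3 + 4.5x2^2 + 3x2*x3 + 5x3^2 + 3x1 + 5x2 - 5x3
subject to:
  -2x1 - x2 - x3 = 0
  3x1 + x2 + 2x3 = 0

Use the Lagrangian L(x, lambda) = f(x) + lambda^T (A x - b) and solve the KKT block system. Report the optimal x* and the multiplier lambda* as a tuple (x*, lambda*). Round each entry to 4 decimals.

Form the Lagrangian:
  L(x, lambda) = (1/2) x^T Q x + c^T x + lambda^T (A x - b)
Stationarity (grad_x L = 0): Q x + c + A^T lambda = 0.
Primal feasibility: A x = b.

This gives the KKT block system:
  [ Q   A^T ] [ x     ]   [-c ]
  [ A    0  ] [ lambda ] = [ b ]

Solving the linear system:
  x*      = (-0.0769, 0.0769, 0.0769)
  lambda* = (15.7692, 9.7692)
  f(x*)   = -0.1154

x* = (-0.0769, 0.0769, 0.0769), lambda* = (15.7692, 9.7692)


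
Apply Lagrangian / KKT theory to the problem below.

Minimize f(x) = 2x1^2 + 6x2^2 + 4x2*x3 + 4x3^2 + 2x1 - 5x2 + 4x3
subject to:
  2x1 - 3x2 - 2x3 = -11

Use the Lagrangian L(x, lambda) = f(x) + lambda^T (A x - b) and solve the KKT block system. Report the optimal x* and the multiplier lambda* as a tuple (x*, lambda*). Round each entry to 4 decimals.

Form the Lagrangian:
  L(x, lambda) = (1/2) x^T Q x + c^T x + lambda^T (A x - b)
Stationarity (grad_x L = 0): Q x + c + A^T lambda = 0.
Primal feasibility: A x = b.

This gives the KKT block system:
  [ Q   A^T ] [ x     ]   [-c ]
  [ A    0  ] [ lambda ] = [ b ]

Solving the linear system:
  x*      = (-3.0263, 1.7105, -0.0921)
  lambda* = (5.0526)
  f(x*)   = 20.3026

x* = (-3.0263, 1.7105, -0.0921), lambda* = (5.0526)


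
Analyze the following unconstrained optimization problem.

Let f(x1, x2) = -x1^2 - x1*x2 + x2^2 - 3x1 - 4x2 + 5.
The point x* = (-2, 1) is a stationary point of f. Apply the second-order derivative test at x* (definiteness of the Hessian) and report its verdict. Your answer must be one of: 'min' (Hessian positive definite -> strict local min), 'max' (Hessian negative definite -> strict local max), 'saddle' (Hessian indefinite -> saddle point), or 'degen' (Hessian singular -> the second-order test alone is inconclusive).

Compute the Hessian H = grad^2 f:
  H = [[-2, -1], [-1, 2]]
Verify stationarity: grad f(x*) = H x* + g = (0, 0).
Eigenvalues of H: -2.2361, 2.2361.
Eigenvalues have mixed signs, so H is indefinite -> x* is a saddle point.

saddle


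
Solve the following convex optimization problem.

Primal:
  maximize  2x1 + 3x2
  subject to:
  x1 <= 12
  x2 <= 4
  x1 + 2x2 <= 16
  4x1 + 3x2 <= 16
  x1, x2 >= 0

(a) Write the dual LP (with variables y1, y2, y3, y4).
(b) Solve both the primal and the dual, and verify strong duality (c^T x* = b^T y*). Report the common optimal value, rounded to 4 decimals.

The standard primal-dual pair for 'max c^T x s.t. A x <= b, x >= 0' is:
  Dual:  min b^T y  s.t.  A^T y >= c,  y >= 0.

So the dual LP is:
  minimize  12y1 + 4y2 + 16y3 + 16y4
  subject to:
    y1 + y3 + 4y4 >= 2
    y2 + 2y3 + 3y4 >= 3
    y1, y2, y3, y4 >= 0

Solving the primal: x* = (1, 4).
  primal value c^T x* = 14.
Solving the dual: y* = (0, 1.5, 0, 0.5).
  dual value b^T y* = 14.
Strong duality: c^T x* = b^T y*. Confirmed.

14


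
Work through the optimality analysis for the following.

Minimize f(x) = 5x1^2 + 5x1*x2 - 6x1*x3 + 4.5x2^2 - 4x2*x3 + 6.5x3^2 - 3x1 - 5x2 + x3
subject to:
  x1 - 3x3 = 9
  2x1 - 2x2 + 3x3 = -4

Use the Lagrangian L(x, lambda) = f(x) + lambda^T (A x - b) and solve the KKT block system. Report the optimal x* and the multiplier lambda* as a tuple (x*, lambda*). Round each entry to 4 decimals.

Form the Lagrangian:
  L(x, lambda) = (1/2) x^T Q x + c^T x + lambda^T (A x - b)
Stationarity (grad_x L = 0): Q x + c + A^T lambda = 0.
Primal feasibility: A x = b.

This gives the KKT block system:
  [ Q   A^T ] [ x     ]   [-c ]
  [ A    0  ] [ lambda ] = [ b ]

Solving the linear system:
  x*      = (0.7775, -1.3338, -2.7408)
  lambda* = (-12.397, -1.0768)
  f(x*)   = 54.4307

x* = (0.7775, -1.3338, -2.7408), lambda* = (-12.397, -1.0768)


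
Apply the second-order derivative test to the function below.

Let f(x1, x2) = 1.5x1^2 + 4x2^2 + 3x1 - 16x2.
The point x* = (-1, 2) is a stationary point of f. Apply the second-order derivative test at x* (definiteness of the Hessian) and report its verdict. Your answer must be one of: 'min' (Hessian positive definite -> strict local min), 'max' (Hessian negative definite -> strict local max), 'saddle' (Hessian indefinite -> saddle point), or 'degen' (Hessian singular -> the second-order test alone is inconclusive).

Compute the Hessian H = grad^2 f:
  H = [[3, 0], [0, 8]]
Verify stationarity: grad f(x*) = H x* + g = (0, 0).
Eigenvalues of H: 3, 8.
Both eigenvalues > 0, so H is positive definite -> x* is a strict local min.

min


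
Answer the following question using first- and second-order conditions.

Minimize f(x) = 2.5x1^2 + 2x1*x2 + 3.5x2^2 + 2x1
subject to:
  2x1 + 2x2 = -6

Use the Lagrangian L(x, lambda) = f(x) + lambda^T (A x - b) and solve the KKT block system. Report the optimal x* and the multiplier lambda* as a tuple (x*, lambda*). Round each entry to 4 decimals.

Form the Lagrangian:
  L(x, lambda) = (1/2) x^T Q x + c^T x + lambda^T (A x - b)
Stationarity (grad_x L = 0): Q x + c + A^T lambda = 0.
Primal feasibility: A x = b.

This gives the KKT block system:
  [ Q   A^T ] [ x     ]   [-c ]
  [ A    0  ] [ lambda ] = [ b ]

Solving the linear system:
  x*      = (-2.125, -0.875)
  lambda* = (5.1875)
  f(x*)   = 13.4375

x* = (-2.125, -0.875), lambda* = (5.1875)


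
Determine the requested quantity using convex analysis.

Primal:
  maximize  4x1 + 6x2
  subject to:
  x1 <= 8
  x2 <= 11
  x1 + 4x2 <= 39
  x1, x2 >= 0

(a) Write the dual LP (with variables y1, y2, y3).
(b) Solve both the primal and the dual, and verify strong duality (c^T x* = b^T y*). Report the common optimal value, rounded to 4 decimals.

The standard primal-dual pair for 'max c^T x s.t. A x <= b, x >= 0' is:
  Dual:  min b^T y  s.t.  A^T y >= c,  y >= 0.

So the dual LP is:
  minimize  8y1 + 11y2 + 39y3
  subject to:
    y1 + y3 >= 4
    y2 + 4y3 >= 6
    y1, y2, y3 >= 0

Solving the primal: x* = (8, 7.75).
  primal value c^T x* = 78.5.
Solving the dual: y* = (2.5, 0, 1.5).
  dual value b^T y* = 78.5.
Strong duality: c^T x* = b^T y*. Confirmed.

78.5


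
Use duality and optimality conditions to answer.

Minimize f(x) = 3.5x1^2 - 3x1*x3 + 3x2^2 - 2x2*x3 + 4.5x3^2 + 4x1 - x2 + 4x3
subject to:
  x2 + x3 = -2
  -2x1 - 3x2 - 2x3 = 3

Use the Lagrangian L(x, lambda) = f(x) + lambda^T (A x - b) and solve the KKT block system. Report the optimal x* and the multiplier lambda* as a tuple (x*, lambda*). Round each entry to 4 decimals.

Form the Lagrangian:
  L(x, lambda) = (1/2) x^T Q x + c^T x + lambda^T (A x - b)
Stationarity (grad_x L = 0): Q x + c + A^T lambda = 0.
Primal feasibility: A x = b.

This gives the KKT block system:
  [ Q   A^T ] [ x     ]   [-c ]
  [ A    0  ] [ lambda ] = [ b ]

Solving the linear system:
  x*      = (0.831, -0.662, -1.338)
  lambda* = (23.0423, 6.9155)
  f(x*)   = 11.9859

x* = (0.831, -0.662, -1.338), lambda* = (23.0423, 6.9155)


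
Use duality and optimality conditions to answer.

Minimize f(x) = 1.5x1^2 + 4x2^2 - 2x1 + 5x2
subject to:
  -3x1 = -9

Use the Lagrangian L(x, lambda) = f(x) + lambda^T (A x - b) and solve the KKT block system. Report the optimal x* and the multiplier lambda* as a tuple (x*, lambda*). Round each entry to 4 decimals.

Form the Lagrangian:
  L(x, lambda) = (1/2) x^T Q x + c^T x + lambda^T (A x - b)
Stationarity (grad_x L = 0): Q x + c + A^T lambda = 0.
Primal feasibility: A x = b.

This gives the KKT block system:
  [ Q   A^T ] [ x     ]   [-c ]
  [ A    0  ] [ lambda ] = [ b ]

Solving the linear system:
  x*      = (3, -0.625)
  lambda* = (2.3333)
  f(x*)   = 5.9375

x* = (3, -0.625), lambda* = (2.3333)


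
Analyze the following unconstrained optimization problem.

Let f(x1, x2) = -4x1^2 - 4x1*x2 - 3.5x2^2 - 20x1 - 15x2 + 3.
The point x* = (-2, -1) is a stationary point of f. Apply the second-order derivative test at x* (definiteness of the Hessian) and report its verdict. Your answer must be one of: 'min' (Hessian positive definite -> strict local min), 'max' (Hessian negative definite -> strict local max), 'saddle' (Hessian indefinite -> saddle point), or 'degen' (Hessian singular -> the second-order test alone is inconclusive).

Compute the Hessian H = grad^2 f:
  H = [[-8, -4], [-4, -7]]
Verify stationarity: grad f(x*) = H x* + g = (0, 0).
Eigenvalues of H: -11.5311, -3.4689.
Both eigenvalues < 0, so H is negative definite -> x* is a strict local max.

max


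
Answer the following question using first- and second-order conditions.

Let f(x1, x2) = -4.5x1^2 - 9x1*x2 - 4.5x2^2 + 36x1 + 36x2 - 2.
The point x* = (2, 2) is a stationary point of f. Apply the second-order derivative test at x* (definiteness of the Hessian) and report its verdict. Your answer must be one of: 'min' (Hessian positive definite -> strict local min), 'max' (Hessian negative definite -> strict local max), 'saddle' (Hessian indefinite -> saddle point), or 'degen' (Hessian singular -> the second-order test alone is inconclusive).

Compute the Hessian H = grad^2 f:
  H = [[-9, -9], [-9, -9]]
Verify stationarity: grad f(x*) = H x* + g = (0, 0).
Eigenvalues of H: -18, 0.
H has a zero eigenvalue (singular; negative semidefinite but not definite), so H is neither positive definite, negative definite, nor indefinite. The second-order test alone is inconclusive -> degen.
(Indeed, f is constant along the null direction of H through x*, so x* is not a strict local extremum.)

degen


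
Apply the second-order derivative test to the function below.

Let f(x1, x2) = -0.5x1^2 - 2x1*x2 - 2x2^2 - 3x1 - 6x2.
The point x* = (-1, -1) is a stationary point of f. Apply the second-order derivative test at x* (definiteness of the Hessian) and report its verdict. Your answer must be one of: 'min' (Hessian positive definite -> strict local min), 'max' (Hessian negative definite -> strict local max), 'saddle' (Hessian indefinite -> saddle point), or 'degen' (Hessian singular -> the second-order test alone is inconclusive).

Compute the Hessian H = grad^2 f:
  H = [[-1, -2], [-2, -4]]
Verify stationarity: grad f(x*) = H x* + g = (0, 0).
Eigenvalues of H: -5, 0.
H has a zero eigenvalue (singular; negative semidefinite but not definite), so H is neither positive definite, negative definite, nor indefinite. The second-order test alone is inconclusive -> degen.
(Indeed, f is constant along the null direction of H through x*, so x* is not a strict local extremum.)

degen


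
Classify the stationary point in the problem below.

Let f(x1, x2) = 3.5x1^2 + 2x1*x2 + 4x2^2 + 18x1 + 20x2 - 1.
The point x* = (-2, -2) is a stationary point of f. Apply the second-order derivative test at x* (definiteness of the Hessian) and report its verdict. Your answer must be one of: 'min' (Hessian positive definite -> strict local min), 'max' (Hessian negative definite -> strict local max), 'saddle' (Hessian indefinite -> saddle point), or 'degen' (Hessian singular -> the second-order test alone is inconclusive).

Compute the Hessian H = grad^2 f:
  H = [[7, 2], [2, 8]]
Verify stationarity: grad f(x*) = H x* + g = (0, 0).
Eigenvalues of H: 5.4384, 9.5616.
Both eigenvalues > 0, so H is positive definite -> x* is a strict local min.

min


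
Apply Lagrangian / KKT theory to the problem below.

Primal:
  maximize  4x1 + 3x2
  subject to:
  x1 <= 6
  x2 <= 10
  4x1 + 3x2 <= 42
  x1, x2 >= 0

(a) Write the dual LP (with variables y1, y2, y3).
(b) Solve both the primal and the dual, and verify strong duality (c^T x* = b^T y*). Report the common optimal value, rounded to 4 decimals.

The standard primal-dual pair for 'max c^T x s.t. A x <= b, x >= 0' is:
  Dual:  min b^T y  s.t.  A^T y >= c,  y >= 0.

So the dual LP is:
  minimize  6y1 + 10y2 + 42y3
  subject to:
    y1 + 4y3 >= 4
    y2 + 3y3 >= 3
    y1, y2, y3 >= 0

Solving the primal: x* = (3, 10).
  primal value c^T x* = 42.
Solving the dual: y* = (0, 0, 1).
  dual value b^T y* = 42.
Strong duality: c^T x* = b^T y*. Confirmed.

42


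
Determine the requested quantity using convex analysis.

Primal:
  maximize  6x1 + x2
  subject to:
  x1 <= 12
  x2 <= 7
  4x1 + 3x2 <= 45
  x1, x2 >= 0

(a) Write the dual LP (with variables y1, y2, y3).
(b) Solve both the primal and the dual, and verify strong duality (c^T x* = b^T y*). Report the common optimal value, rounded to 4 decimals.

The standard primal-dual pair for 'max c^T x s.t. A x <= b, x >= 0' is:
  Dual:  min b^T y  s.t.  A^T y >= c,  y >= 0.

So the dual LP is:
  minimize  12y1 + 7y2 + 45y3
  subject to:
    y1 + 4y3 >= 6
    y2 + 3y3 >= 1
    y1, y2, y3 >= 0

Solving the primal: x* = (11.25, 0).
  primal value c^T x* = 67.5.
Solving the dual: y* = (0, 0, 1.5).
  dual value b^T y* = 67.5.
Strong duality: c^T x* = b^T y*. Confirmed.

67.5


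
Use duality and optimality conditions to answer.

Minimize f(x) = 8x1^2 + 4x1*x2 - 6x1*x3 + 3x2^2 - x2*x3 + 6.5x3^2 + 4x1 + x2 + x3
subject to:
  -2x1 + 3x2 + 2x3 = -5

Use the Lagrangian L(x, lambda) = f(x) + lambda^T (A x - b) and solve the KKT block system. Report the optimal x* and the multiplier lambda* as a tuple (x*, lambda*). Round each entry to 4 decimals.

Form the Lagrangian:
  L(x, lambda) = (1/2) x^T Q x + c^T x + lambda^T (A x - b)
Stationarity (grad_x L = 0): Q x + c + A^T lambda = 0.
Primal feasibility: A x = b.

This gives the KKT block system:
  [ Q   A^T ] [ x     ]   [-c ]
  [ A    0  ] [ lambda ] = [ b ]

Solving the linear system:
  x*      = (0.1641, -1.2946, -0.3939)
  lambda* = (1.9057)
  f(x*)   = 4.2483

x* = (0.1641, -1.2946, -0.3939), lambda* = (1.9057)


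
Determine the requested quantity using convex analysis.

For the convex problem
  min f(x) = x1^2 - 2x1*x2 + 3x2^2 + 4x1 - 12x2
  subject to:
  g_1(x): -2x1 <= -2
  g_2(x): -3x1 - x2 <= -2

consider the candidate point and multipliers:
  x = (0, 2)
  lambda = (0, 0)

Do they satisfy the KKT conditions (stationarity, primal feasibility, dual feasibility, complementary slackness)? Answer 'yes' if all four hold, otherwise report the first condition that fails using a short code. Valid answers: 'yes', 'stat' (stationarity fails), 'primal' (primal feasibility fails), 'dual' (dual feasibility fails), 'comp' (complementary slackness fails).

Gradient of f: grad f(x) = Q x + c = (0, 0)
Constraint values g_i(x) = a_i^T x - b_i:
  g_1((0, 2)) = 2
  g_2((0, 2)) = 0
Stationarity residual: grad f(x) + sum_i lambda_i a_i = (0, 0)
  -> stationarity OK
Primal feasibility (all g_i <= 0): FAILS
Dual feasibility (all lambda_i >= 0): OK
Complementary slackness (lambda_i * g_i(x) = 0 for all i): OK

Verdict: the first failing condition is primal_feasibility -> primal.

primal


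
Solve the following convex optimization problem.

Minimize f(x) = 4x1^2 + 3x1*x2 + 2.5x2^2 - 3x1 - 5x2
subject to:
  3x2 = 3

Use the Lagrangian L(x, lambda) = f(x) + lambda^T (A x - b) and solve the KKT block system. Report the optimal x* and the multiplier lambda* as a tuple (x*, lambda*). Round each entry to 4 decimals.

Form the Lagrangian:
  L(x, lambda) = (1/2) x^T Q x + c^T x + lambda^T (A x - b)
Stationarity (grad_x L = 0): Q x + c + A^T lambda = 0.
Primal feasibility: A x = b.

This gives the KKT block system:
  [ Q   A^T ] [ x     ]   [-c ]
  [ A    0  ] [ lambda ] = [ b ]

Solving the linear system:
  x*      = (0, 1)
  lambda* = (0)
  f(x*)   = -2.5

x* = (0, 1), lambda* = (0)


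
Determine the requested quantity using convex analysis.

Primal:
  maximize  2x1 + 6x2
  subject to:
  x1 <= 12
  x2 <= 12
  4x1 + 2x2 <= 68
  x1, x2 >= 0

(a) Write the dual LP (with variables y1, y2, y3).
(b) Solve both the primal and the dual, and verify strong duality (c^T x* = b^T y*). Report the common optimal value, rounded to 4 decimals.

The standard primal-dual pair for 'max c^T x s.t. A x <= b, x >= 0' is:
  Dual:  min b^T y  s.t.  A^T y >= c,  y >= 0.

So the dual LP is:
  minimize  12y1 + 12y2 + 68y3
  subject to:
    y1 + 4y3 >= 2
    y2 + 2y3 >= 6
    y1, y2, y3 >= 0

Solving the primal: x* = (11, 12).
  primal value c^T x* = 94.
Solving the dual: y* = (0, 5, 0.5).
  dual value b^T y* = 94.
Strong duality: c^T x* = b^T y*. Confirmed.

94


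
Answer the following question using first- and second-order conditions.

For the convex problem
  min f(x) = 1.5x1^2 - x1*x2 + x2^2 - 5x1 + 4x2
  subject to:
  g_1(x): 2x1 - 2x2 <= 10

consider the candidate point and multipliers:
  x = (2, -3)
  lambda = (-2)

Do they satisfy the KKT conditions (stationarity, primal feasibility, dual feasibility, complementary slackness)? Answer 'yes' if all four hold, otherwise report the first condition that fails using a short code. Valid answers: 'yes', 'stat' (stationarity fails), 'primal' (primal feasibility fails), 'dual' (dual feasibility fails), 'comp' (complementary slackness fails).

Gradient of f: grad f(x) = Q x + c = (4, -4)
Constraint values g_i(x) = a_i^T x - b_i:
  g_1((2, -3)) = 0
Stationarity residual: grad f(x) + sum_i lambda_i a_i = (0, 0)
  -> stationarity OK
Primal feasibility (all g_i <= 0): OK
Dual feasibility (all lambda_i >= 0): FAILS
Complementary slackness (lambda_i * g_i(x) = 0 for all i): OK

Verdict: the first failing condition is dual_feasibility -> dual.

dual


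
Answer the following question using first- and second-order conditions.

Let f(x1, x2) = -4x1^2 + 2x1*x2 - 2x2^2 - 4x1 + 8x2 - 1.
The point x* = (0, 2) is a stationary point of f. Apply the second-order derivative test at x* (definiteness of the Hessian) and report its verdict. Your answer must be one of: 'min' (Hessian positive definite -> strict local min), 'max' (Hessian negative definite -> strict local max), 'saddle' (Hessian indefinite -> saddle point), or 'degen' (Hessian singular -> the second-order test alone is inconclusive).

Compute the Hessian H = grad^2 f:
  H = [[-8, 2], [2, -4]]
Verify stationarity: grad f(x*) = H x* + g = (0, 0).
Eigenvalues of H: -8.8284, -3.1716.
Both eigenvalues < 0, so H is negative definite -> x* is a strict local max.

max


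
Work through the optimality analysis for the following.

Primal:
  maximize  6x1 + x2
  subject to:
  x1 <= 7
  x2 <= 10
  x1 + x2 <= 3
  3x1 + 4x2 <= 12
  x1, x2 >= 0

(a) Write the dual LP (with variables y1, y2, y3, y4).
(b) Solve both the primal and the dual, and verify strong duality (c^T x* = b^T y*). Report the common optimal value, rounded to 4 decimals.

The standard primal-dual pair for 'max c^T x s.t. A x <= b, x >= 0' is:
  Dual:  min b^T y  s.t.  A^T y >= c,  y >= 0.

So the dual LP is:
  minimize  7y1 + 10y2 + 3y3 + 12y4
  subject to:
    y1 + y3 + 3y4 >= 6
    y2 + y3 + 4y4 >= 1
    y1, y2, y3, y4 >= 0

Solving the primal: x* = (3, 0).
  primal value c^T x* = 18.
Solving the dual: y* = (0, 0, 6, 0).
  dual value b^T y* = 18.
Strong duality: c^T x* = b^T y*. Confirmed.

18


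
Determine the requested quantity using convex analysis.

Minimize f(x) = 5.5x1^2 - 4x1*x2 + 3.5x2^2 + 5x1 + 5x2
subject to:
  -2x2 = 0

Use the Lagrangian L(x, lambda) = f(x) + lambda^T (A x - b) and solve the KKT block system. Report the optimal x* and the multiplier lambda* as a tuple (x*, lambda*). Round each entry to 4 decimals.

Form the Lagrangian:
  L(x, lambda) = (1/2) x^T Q x + c^T x + lambda^T (A x - b)
Stationarity (grad_x L = 0): Q x + c + A^T lambda = 0.
Primal feasibility: A x = b.

This gives the KKT block system:
  [ Q   A^T ] [ x     ]   [-c ]
  [ A    0  ] [ lambda ] = [ b ]

Solving the linear system:
  x*      = (-0.4545, 0)
  lambda* = (3.4091)
  f(x*)   = -1.1364

x* = (-0.4545, 0), lambda* = (3.4091)


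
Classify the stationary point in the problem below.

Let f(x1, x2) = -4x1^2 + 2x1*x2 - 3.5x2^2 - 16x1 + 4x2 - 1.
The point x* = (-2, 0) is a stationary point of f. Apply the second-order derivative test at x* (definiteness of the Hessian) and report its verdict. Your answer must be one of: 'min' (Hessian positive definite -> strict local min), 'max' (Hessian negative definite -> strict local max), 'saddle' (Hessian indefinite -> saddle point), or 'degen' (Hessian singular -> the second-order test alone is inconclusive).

Compute the Hessian H = grad^2 f:
  H = [[-8, 2], [2, -7]]
Verify stationarity: grad f(x*) = H x* + g = (0, 0).
Eigenvalues of H: -9.5616, -5.4384.
Both eigenvalues < 0, so H is negative definite -> x* is a strict local max.

max


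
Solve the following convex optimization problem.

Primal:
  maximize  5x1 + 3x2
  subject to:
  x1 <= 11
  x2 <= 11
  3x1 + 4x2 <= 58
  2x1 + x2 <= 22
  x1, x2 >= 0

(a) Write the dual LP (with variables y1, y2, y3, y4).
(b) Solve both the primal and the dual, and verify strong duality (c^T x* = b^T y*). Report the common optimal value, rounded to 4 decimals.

The standard primal-dual pair for 'max c^T x s.t. A x <= b, x >= 0' is:
  Dual:  min b^T y  s.t.  A^T y >= c,  y >= 0.

So the dual LP is:
  minimize  11y1 + 11y2 + 58y3 + 22y4
  subject to:
    y1 + 3y3 + 2y4 >= 5
    y2 + 4y3 + y4 >= 3
    y1, y2, y3, y4 >= 0

Solving the primal: x* = (6, 10).
  primal value c^T x* = 60.
Solving the dual: y* = (0, 0, 0.2, 2.2).
  dual value b^T y* = 60.
Strong duality: c^T x* = b^T y*. Confirmed.

60


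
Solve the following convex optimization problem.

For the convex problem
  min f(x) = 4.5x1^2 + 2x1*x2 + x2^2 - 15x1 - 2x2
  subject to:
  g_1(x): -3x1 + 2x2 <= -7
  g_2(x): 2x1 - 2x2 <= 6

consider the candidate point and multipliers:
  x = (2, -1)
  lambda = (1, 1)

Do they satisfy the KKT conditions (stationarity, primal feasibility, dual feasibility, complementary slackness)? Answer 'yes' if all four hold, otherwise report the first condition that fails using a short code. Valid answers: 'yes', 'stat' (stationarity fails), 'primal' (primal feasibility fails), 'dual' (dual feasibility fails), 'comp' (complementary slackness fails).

Gradient of f: grad f(x) = Q x + c = (1, 0)
Constraint values g_i(x) = a_i^T x - b_i:
  g_1((2, -1)) = -1
  g_2((2, -1)) = 0
Stationarity residual: grad f(x) + sum_i lambda_i a_i = (0, 0)
  -> stationarity OK
Primal feasibility (all g_i <= 0): OK
Dual feasibility (all lambda_i >= 0): OK
Complementary slackness (lambda_i * g_i(x) = 0 for all i): FAILS

Verdict: the first failing condition is complementary_slackness -> comp.

comp


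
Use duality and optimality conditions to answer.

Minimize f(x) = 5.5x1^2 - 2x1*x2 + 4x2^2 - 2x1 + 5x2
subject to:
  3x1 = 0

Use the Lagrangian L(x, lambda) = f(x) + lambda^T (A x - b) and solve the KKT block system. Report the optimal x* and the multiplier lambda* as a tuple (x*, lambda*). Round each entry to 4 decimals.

Form the Lagrangian:
  L(x, lambda) = (1/2) x^T Q x + c^T x + lambda^T (A x - b)
Stationarity (grad_x L = 0): Q x + c + A^T lambda = 0.
Primal feasibility: A x = b.

This gives the KKT block system:
  [ Q   A^T ] [ x     ]   [-c ]
  [ A    0  ] [ lambda ] = [ b ]

Solving the linear system:
  x*      = (0, -0.625)
  lambda* = (0.25)
  f(x*)   = -1.5625

x* = (0, -0.625), lambda* = (0.25)


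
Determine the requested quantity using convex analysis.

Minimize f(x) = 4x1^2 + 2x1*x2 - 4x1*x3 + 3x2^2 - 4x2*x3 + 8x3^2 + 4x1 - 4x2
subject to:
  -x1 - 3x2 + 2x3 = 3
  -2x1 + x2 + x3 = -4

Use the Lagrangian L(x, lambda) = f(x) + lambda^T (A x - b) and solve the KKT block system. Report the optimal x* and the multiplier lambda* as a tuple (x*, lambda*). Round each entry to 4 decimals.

Form the Lagrangian:
  L(x, lambda) = (1/2) x^T Q x + c^T x + lambda^T (A x - b)
Stationarity (grad_x L = 0): Q x + c + A^T lambda = 0.
Primal feasibility: A x = b.

This gives the KKT block system:
  [ Q   A^T ] [ x     ]   [-c ]
  [ A    0  ] [ lambda ] = [ b ]

Solving the linear system:
  x*      = (1.0462, -1.5723, -0.3354)
  lambda* = (-1.3477, 5.9569)
  f(x*)   = 19.1723

x* = (1.0462, -1.5723, -0.3354), lambda* = (-1.3477, 5.9569)


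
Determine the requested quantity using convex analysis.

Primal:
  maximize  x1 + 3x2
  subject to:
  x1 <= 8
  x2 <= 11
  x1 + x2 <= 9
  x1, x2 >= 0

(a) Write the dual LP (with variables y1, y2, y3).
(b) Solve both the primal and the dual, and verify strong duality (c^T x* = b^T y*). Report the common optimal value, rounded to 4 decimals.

The standard primal-dual pair for 'max c^T x s.t. A x <= b, x >= 0' is:
  Dual:  min b^T y  s.t.  A^T y >= c,  y >= 0.

So the dual LP is:
  minimize  8y1 + 11y2 + 9y3
  subject to:
    y1 + y3 >= 1
    y2 + y3 >= 3
    y1, y2, y3 >= 0

Solving the primal: x* = (0, 9).
  primal value c^T x* = 27.
Solving the dual: y* = (0, 0, 3).
  dual value b^T y* = 27.
Strong duality: c^T x* = b^T y*. Confirmed.

27


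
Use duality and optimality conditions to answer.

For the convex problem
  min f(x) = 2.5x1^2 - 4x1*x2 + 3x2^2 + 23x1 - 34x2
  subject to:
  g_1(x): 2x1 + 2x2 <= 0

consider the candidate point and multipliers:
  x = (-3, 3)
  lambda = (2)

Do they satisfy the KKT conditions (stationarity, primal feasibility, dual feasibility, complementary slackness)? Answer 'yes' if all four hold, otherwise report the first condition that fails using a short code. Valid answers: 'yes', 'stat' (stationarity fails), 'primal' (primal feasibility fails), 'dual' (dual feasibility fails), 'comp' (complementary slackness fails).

Gradient of f: grad f(x) = Q x + c = (-4, -4)
Constraint values g_i(x) = a_i^T x - b_i:
  g_1((-3, 3)) = 0
Stationarity residual: grad f(x) + sum_i lambda_i a_i = (0, 0)
  -> stationarity OK
Primal feasibility (all g_i <= 0): OK
Dual feasibility (all lambda_i >= 0): OK
Complementary slackness (lambda_i * g_i(x) = 0 for all i): OK

Verdict: yes, KKT holds.

yes
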